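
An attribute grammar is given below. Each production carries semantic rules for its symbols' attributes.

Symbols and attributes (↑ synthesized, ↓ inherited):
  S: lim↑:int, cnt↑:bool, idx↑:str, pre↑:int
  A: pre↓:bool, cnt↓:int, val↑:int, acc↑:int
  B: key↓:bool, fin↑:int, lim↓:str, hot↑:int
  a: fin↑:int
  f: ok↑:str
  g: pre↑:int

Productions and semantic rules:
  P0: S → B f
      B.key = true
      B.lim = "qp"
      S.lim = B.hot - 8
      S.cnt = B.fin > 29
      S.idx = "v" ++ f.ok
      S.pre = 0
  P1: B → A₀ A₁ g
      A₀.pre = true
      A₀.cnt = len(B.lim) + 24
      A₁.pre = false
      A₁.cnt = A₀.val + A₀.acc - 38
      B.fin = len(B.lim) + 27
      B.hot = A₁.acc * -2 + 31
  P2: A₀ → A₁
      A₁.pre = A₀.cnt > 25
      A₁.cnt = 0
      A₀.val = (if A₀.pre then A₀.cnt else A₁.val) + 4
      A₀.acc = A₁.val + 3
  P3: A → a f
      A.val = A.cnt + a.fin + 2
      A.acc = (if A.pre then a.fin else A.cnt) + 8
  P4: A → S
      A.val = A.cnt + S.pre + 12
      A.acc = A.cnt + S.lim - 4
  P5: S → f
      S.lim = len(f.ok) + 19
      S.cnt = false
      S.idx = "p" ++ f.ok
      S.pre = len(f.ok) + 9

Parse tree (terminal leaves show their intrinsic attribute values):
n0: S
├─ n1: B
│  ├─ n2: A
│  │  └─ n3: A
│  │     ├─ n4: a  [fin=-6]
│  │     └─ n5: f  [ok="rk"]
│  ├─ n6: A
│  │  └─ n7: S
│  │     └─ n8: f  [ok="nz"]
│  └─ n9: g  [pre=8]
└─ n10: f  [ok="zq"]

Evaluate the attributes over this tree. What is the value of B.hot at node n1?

15

1. n1.key = true  [true]
2. n1.lim = "qp"  ["qp"]
3. n2.pre = true  [true]
4. n2.cnt = 26  [len(B.lim) + 24]
5. n3.pre = true  [A₀.cnt > 25]
6. n3.cnt = 0  [0]
7. n4.fin = -6  [terminal]
8. n5.ok = "rk"  [terminal]
9. n3.val = -4  [A.cnt + a.fin + 2]
10. n3.acc = 2  [(if A.pre then a.fin else A.cnt) + 8]
11. n2.val = 30  [(if A₀.pre then A₀.cnt else A₁.val) + 4]
12. n2.acc = -1  [A₁.val + 3]
13. n6.pre = false  [false]
14. n6.cnt = -9  [A₀.val + A₀.acc - 38]
15. n8.ok = "nz"  [terminal]
16. n7.lim = 21  [len(f.ok) + 19]
17. n7.cnt = false  [false]
18. n7.idx = "pnz"  ["p" ++ f.ok]
19. n7.pre = 11  [len(f.ok) + 9]
20. n6.val = 14  [A.cnt + S.pre + 12]
21. n6.acc = 8  [A.cnt + S.lim - 4]
22. n9.pre = 8  [terminal]
23. n1.fin = 29  [len(B.lim) + 27]
24. n1.hot = 15  [A₁.acc * -2 + 31]
25. n10.ok = "zq"  [terminal]
26. n0.lim = 7  [B.hot - 8]
27. n0.cnt = false  [B.fin > 29]
28. n0.idx = "vzq"  ["v" ++ f.ok]
29. n0.pre = 0  [0]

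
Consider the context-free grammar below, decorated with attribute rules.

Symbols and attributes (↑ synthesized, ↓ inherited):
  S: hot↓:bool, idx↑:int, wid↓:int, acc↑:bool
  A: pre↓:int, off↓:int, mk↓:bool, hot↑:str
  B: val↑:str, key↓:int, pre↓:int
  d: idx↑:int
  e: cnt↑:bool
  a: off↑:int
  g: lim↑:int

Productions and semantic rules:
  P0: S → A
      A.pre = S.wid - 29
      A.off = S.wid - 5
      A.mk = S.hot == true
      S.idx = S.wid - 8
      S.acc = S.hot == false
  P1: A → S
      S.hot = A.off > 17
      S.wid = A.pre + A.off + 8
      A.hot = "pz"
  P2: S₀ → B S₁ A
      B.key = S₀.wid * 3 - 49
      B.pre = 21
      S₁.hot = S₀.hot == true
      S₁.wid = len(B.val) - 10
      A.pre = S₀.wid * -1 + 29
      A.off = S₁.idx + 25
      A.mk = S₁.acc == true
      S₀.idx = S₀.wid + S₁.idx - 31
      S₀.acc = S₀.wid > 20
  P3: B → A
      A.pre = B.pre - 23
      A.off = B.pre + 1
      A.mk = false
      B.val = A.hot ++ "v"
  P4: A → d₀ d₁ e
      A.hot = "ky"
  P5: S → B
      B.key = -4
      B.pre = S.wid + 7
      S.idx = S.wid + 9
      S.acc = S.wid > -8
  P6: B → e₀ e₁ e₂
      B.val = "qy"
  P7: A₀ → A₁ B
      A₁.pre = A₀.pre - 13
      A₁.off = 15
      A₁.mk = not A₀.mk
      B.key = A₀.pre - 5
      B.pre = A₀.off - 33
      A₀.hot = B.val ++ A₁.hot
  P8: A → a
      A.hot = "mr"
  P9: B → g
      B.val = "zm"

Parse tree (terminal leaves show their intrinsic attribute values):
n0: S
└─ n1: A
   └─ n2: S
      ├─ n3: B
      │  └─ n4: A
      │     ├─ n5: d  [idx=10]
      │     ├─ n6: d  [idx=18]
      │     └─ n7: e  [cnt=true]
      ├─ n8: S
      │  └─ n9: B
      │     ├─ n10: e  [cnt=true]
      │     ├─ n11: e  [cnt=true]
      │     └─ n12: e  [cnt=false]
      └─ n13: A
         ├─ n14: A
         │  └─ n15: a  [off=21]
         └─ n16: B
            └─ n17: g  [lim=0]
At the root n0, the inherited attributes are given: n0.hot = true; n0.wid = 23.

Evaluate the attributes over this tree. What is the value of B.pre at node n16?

1. n0.hot = true  [given at root]
2. n0.wid = 23  [given at root]
3. n1.pre = -6  [S.wid - 29]
4. n1.off = 18  [S.wid - 5]
5. n1.mk = true  [S.hot == true]
6. n2.hot = true  [A.off > 17]
7. n2.wid = 20  [A.pre + A.off + 8]
8. n3.key = 11  [S₀.wid * 3 - 49]
9. n3.pre = 21  [21]
10. n4.pre = -2  [B.pre - 23]
11. n4.off = 22  [B.pre + 1]
12. n4.mk = false  [false]
13. n5.idx = 10  [terminal]
14. n6.idx = 18  [terminal]
15. n7.cnt = true  [terminal]
16. n4.hot = "ky"  ["ky"]
17. n3.val = "kyv"  [A.hot ++ "v"]
18. n8.hot = true  [S₀.hot == true]
19. n8.wid = -7  [len(B.val) - 10]
20. n9.key = -4  [-4]
21. n9.pre = 0  [S.wid + 7]
22. n10.cnt = true  [terminal]
23. n11.cnt = true  [terminal]
24. n12.cnt = false  [terminal]
25. n9.val = "qy"  ["qy"]
26. n8.idx = 2  [S.wid + 9]
27. n8.acc = true  [S.wid > -8]
28. n13.pre = 9  [S₀.wid * -1 + 29]
29. n13.off = 27  [S₁.idx + 25]
30. n13.mk = true  [S₁.acc == true]
31. n14.pre = -4  [A₀.pre - 13]
32. n14.off = 15  [15]
33. n14.mk = false  [not A₀.mk]
34. n15.off = 21  [terminal]
35. n14.hot = "mr"  ["mr"]
36. n16.key = 4  [A₀.pre - 5]
37. n16.pre = -6  [A₀.off - 33]
38. n17.lim = 0  [terminal]
39. n16.val = "zm"  ["zm"]
40. n13.hot = "zmmr"  [B.val ++ A₁.hot]
41. n2.idx = -9  [S₀.wid + S₁.idx - 31]
42. n2.acc = false  [S₀.wid > 20]
43. n1.hot = "pz"  ["pz"]
44. n0.idx = 15  [S.wid - 8]
45. n0.acc = false  [S.hot == false]

-6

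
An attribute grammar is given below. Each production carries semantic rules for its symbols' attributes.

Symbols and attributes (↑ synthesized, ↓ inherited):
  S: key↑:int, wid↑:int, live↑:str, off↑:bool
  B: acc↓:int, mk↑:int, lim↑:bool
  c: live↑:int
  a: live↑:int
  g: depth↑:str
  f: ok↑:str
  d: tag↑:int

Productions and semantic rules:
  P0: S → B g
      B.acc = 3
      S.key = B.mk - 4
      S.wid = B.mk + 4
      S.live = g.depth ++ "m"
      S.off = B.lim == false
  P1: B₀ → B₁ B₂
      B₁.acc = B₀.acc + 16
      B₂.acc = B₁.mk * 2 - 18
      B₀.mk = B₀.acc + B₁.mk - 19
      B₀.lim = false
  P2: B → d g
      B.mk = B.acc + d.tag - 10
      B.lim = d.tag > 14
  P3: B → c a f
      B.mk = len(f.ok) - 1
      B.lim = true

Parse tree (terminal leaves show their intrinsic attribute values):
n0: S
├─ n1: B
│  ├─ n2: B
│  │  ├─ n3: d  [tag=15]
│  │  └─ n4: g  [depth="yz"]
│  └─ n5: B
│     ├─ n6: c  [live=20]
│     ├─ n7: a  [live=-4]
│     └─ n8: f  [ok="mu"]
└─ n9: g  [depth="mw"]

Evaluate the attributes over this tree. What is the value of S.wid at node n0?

12

1. n1.acc = 3  [3]
2. n2.acc = 19  [B₀.acc + 16]
3. n3.tag = 15  [terminal]
4. n4.depth = "yz"  [terminal]
5. n2.mk = 24  [B.acc + d.tag - 10]
6. n2.lim = true  [d.tag > 14]
7. n5.acc = 30  [B₁.mk * 2 - 18]
8. n6.live = 20  [terminal]
9. n7.live = -4  [terminal]
10. n8.ok = "mu"  [terminal]
11. n5.mk = 1  [len(f.ok) - 1]
12. n5.lim = true  [true]
13. n1.mk = 8  [B₀.acc + B₁.mk - 19]
14. n1.lim = false  [false]
15. n9.depth = "mw"  [terminal]
16. n0.key = 4  [B.mk - 4]
17. n0.wid = 12  [B.mk + 4]
18. n0.live = "mwm"  [g.depth ++ "m"]
19. n0.off = true  [B.lim == false]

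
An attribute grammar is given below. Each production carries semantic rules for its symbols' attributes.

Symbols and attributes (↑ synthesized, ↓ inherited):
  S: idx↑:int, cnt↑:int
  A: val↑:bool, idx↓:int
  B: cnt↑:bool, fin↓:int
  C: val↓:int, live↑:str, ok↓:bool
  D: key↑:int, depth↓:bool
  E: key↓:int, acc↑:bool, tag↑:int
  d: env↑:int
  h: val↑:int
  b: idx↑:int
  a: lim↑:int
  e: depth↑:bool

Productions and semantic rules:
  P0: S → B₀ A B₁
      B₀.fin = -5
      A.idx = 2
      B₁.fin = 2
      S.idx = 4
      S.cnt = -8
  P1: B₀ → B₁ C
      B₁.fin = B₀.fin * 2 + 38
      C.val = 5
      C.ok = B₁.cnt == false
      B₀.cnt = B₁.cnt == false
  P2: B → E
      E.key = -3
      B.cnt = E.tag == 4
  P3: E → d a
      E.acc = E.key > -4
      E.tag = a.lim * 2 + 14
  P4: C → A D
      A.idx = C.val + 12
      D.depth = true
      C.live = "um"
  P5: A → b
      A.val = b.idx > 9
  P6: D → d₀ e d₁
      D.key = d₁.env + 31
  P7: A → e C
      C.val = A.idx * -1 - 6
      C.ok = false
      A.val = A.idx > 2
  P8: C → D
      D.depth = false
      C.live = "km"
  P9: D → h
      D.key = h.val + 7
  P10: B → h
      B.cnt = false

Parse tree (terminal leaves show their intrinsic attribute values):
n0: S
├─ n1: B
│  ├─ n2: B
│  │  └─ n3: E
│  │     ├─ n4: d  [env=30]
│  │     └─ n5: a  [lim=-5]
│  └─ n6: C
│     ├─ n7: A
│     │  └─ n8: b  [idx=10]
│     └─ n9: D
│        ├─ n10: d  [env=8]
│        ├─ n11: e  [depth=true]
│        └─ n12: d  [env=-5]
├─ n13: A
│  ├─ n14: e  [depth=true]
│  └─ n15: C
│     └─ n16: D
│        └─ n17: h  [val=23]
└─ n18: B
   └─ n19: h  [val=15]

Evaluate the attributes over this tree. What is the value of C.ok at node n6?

1. n1.fin = -5  [-5]
2. n2.fin = 28  [B₀.fin * 2 + 38]
3. n3.key = -3  [-3]
4. n4.env = 30  [terminal]
5. n5.lim = -5  [terminal]
6. n3.acc = true  [E.key > -4]
7. n3.tag = 4  [a.lim * 2 + 14]
8. n2.cnt = true  [E.tag == 4]
9. n6.val = 5  [5]
10. n6.ok = false  [B₁.cnt == false]
11. n7.idx = 17  [C.val + 12]
12. n8.idx = 10  [terminal]
13. n7.val = true  [b.idx > 9]
14. n9.depth = true  [true]
15. n10.env = 8  [terminal]
16. n11.depth = true  [terminal]
17. n12.env = -5  [terminal]
18. n9.key = 26  [d₁.env + 31]
19. n6.live = "um"  ["um"]
20. n1.cnt = false  [B₁.cnt == false]
21. n13.idx = 2  [2]
22. n14.depth = true  [terminal]
23. n15.val = -8  [A.idx * -1 - 6]
24. n15.ok = false  [false]
25. n16.depth = false  [false]
26. n17.val = 23  [terminal]
27. n16.key = 30  [h.val + 7]
28. n15.live = "km"  ["km"]
29. n13.val = false  [A.idx > 2]
30. n18.fin = 2  [2]
31. n19.val = 15  [terminal]
32. n18.cnt = false  [false]
33. n0.idx = 4  [4]
34. n0.cnt = -8  [-8]

false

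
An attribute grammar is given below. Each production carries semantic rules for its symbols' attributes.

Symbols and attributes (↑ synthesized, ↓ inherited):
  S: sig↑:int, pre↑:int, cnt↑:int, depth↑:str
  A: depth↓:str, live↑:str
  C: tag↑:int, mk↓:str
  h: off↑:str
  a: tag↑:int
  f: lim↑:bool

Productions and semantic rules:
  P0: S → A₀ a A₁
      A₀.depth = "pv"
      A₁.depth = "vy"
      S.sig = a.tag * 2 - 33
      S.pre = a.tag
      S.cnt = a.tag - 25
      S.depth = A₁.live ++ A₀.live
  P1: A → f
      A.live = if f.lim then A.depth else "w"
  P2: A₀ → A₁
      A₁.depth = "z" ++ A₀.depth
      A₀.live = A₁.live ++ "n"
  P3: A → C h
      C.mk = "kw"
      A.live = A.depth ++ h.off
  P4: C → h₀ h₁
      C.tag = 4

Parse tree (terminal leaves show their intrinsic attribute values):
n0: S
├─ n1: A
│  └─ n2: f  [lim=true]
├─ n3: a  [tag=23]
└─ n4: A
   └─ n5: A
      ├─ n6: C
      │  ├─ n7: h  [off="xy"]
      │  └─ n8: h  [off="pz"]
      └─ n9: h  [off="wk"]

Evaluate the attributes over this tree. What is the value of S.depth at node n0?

"zvywknpv"

1. n1.depth = "pv"  ["pv"]
2. n2.lim = true  [terminal]
3. n1.live = "pv"  [if f.lim then A.depth else "w"]
4. n3.tag = 23  [terminal]
5. n4.depth = "vy"  ["vy"]
6. n5.depth = "zvy"  ["z" ++ A₀.depth]
7. n6.mk = "kw"  ["kw"]
8. n7.off = "xy"  [terminal]
9. n8.off = "pz"  [terminal]
10. n6.tag = 4  [4]
11. n9.off = "wk"  [terminal]
12. n5.live = "zvywk"  [A.depth ++ h.off]
13. n4.live = "zvywkn"  [A₁.live ++ "n"]
14. n0.sig = 13  [a.tag * 2 - 33]
15. n0.pre = 23  [a.tag]
16. n0.cnt = -2  [a.tag - 25]
17. n0.depth = "zvywknpv"  [A₁.live ++ A₀.live]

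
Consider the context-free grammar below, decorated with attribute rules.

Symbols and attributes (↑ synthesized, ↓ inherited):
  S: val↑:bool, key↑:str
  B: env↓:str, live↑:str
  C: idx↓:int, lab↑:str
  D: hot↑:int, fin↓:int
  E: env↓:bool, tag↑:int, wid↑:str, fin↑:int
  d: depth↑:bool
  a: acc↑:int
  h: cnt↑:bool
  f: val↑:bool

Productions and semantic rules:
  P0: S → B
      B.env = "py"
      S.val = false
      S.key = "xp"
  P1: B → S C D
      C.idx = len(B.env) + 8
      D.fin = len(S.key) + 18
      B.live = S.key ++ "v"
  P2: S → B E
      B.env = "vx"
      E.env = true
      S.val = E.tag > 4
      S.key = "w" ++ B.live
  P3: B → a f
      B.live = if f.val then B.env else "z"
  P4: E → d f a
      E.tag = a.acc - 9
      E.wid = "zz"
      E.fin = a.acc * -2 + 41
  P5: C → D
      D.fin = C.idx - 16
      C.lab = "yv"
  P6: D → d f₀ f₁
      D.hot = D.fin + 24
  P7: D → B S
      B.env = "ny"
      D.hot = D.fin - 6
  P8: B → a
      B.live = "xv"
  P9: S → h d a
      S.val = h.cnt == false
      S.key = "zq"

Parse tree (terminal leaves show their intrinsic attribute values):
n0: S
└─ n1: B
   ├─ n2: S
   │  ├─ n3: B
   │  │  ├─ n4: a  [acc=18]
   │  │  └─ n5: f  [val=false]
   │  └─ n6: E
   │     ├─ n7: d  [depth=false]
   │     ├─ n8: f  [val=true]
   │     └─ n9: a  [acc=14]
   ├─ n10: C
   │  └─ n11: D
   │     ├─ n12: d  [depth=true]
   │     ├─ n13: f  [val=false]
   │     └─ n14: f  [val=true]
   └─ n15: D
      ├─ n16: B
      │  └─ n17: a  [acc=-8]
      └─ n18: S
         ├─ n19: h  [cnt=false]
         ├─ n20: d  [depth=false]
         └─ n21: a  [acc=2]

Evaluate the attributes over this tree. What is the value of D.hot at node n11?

1. n1.env = "py"  ["py"]
2. n3.env = "vx"  ["vx"]
3. n4.acc = 18  [terminal]
4. n5.val = false  [terminal]
5. n3.live = "z"  [if f.val then B.env else "z"]
6. n6.env = true  [true]
7. n7.depth = false  [terminal]
8. n8.val = true  [terminal]
9. n9.acc = 14  [terminal]
10. n6.tag = 5  [a.acc - 9]
11. n6.wid = "zz"  ["zz"]
12. n6.fin = 13  [a.acc * -2 + 41]
13. n2.val = true  [E.tag > 4]
14. n2.key = "wz"  ["w" ++ B.live]
15. n10.idx = 10  [len(B.env) + 8]
16. n11.fin = -6  [C.idx - 16]
17. n12.depth = true  [terminal]
18. n13.val = false  [terminal]
19. n14.val = true  [terminal]
20. n11.hot = 18  [D.fin + 24]
21. n10.lab = "yv"  ["yv"]
22. n15.fin = 20  [len(S.key) + 18]
23. n16.env = "ny"  ["ny"]
24. n17.acc = -8  [terminal]
25. n16.live = "xv"  ["xv"]
26. n19.cnt = false  [terminal]
27. n20.depth = false  [terminal]
28. n21.acc = 2  [terminal]
29. n18.val = true  [h.cnt == false]
30. n18.key = "zq"  ["zq"]
31. n15.hot = 14  [D.fin - 6]
32. n1.live = "wzv"  [S.key ++ "v"]
33. n0.val = false  [false]
34. n0.key = "xp"  ["xp"]

18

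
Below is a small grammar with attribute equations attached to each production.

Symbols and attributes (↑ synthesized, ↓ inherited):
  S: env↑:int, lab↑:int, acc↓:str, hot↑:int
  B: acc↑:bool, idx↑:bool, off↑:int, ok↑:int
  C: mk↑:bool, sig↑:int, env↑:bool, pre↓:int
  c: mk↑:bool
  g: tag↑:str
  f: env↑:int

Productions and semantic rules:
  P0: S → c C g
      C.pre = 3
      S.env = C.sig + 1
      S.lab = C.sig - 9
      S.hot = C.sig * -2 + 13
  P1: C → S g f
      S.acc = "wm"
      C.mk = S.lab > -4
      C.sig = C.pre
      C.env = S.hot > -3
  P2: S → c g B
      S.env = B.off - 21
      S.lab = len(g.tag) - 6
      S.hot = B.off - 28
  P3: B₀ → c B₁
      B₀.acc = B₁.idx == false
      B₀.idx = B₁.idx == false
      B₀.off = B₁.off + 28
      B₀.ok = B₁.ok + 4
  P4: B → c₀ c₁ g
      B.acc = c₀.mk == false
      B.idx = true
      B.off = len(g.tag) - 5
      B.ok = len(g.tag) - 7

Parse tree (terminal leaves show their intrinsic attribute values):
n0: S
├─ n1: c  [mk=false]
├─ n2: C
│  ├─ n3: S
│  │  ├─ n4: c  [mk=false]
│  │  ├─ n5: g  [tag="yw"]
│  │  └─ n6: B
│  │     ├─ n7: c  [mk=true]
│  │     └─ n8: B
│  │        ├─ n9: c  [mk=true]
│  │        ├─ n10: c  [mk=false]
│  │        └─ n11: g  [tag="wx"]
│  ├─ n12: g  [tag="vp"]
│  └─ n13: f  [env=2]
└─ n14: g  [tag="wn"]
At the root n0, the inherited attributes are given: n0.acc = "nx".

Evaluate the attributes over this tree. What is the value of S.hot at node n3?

-3

1. n0.acc = "nx"  [given at root]
2. n1.mk = false  [terminal]
3. n2.pre = 3  [3]
4. n3.acc = "wm"  ["wm"]
5. n4.mk = false  [terminal]
6. n5.tag = "yw"  [terminal]
7. n7.mk = true  [terminal]
8. n9.mk = true  [terminal]
9. n10.mk = false  [terminal]
10. n11.tag = "wx"  [terminal]
11. n8.acc = false  [c₀.mk == false]
12. n8.idx = true  [true]
13. n8.off = -3  [len(g.tag) - 5]
14. n8.ok = -5  [len(g.tag) - 7]
15. n6.acc = false  [B₁.idx == false]
16. n6.idx = false  [B₁.idx == false]
17. n6.off = 25  [B₁.off + 28]
18. n6.ok = -1  [B₁.ok + 4]
19. n3.env = 4  [B.off - 21]
20. n3.lab = -4  [len(g.tag) - 6]
21. n3.hot = -3  [B.off - 28]
22. n12.tag = "vp"  [terminal]
23. n13.env = 2  [terminal]
24. n2.mk = false  [S.lab > -4]
25. n2.sig = 3  [C.pre]
26. n2.env = false  [S.hot > -3]
27. n14.tag = "wn"  [terminal]
28. n0.env = 4  [C.sig + 1]
29. n0.lab = -6  [C.sig - 9]
30. n0.hot = 7  [C.sig * -2 + 13]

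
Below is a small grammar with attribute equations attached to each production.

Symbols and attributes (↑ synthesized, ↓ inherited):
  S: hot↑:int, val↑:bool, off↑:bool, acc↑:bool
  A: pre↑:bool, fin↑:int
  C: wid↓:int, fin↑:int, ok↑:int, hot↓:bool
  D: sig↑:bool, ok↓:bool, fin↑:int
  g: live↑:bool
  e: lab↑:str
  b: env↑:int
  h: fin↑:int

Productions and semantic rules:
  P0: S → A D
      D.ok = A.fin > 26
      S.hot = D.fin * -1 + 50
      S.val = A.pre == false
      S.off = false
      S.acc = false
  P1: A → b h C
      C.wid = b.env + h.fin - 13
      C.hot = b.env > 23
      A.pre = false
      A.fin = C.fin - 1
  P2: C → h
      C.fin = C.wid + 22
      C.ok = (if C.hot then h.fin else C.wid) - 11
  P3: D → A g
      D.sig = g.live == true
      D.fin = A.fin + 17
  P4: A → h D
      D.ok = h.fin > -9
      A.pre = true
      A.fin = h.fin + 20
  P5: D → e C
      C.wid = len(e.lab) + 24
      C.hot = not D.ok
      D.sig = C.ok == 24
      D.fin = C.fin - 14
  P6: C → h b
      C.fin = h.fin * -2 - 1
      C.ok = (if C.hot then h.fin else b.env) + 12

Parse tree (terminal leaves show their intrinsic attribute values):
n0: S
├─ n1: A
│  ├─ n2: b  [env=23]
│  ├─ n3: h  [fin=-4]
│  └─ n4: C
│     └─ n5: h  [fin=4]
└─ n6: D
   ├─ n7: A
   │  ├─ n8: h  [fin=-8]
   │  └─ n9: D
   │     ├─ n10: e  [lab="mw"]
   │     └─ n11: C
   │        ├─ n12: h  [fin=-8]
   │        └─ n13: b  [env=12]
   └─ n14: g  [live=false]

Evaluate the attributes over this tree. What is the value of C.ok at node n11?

1. n2.env = 23  [terminal]
2. n3.fin = -4  [terminal]
3. n4.wid = 6  [b.env + h.fin - 13]
4. n4.hot = false  [b.env > 23]
5. n5.fin = 4  [terminal]
6. n4.fin = 28  [C.wid + 22]
7. n4.ok = -5  [(if C.hot then h.fin else C.wid) - 11]
8. n1.pre = false  [false]
9. n1.fin = 27  [C.fin - 1]
10. n6.ok = true  [A.fin > 26]
11. n8.fin = -8  [terminal]
12. n9.ok = true  [h.fin > -9]
13. n10.lab = "mw"  [terminal]
14. n11.wid = 26  [len(e.lab) + 24]
15. n11.hot = false  [not D.ok]
16. n12.fin = -8  [terminal]
17. n13.env = 12  [terminal]
18. n11.fin = 15  [h.fin * -2 - 1]
19. n11.ok = 24  [(if C.hot then h.fin else b.env) + 12]
20. n9.sig = true  [C.ok == 24]
21. n9.fin = 1  [C.fin - 14]
22. n7.pre = true  [true]
23. n7.fin = 12  [h.fin + 20]
24. n14.live = false  [terminal]
25. n6.sig = false  [g.live == true]
26. n6.fin = 29  [A.fin + 17]
27. n0.hot = 21  [D.fin * -1 + 50]
28. n0.val = true  [A.pre == false]
29. n0.off = false  [false]
30. n0.acc = false  [false]

24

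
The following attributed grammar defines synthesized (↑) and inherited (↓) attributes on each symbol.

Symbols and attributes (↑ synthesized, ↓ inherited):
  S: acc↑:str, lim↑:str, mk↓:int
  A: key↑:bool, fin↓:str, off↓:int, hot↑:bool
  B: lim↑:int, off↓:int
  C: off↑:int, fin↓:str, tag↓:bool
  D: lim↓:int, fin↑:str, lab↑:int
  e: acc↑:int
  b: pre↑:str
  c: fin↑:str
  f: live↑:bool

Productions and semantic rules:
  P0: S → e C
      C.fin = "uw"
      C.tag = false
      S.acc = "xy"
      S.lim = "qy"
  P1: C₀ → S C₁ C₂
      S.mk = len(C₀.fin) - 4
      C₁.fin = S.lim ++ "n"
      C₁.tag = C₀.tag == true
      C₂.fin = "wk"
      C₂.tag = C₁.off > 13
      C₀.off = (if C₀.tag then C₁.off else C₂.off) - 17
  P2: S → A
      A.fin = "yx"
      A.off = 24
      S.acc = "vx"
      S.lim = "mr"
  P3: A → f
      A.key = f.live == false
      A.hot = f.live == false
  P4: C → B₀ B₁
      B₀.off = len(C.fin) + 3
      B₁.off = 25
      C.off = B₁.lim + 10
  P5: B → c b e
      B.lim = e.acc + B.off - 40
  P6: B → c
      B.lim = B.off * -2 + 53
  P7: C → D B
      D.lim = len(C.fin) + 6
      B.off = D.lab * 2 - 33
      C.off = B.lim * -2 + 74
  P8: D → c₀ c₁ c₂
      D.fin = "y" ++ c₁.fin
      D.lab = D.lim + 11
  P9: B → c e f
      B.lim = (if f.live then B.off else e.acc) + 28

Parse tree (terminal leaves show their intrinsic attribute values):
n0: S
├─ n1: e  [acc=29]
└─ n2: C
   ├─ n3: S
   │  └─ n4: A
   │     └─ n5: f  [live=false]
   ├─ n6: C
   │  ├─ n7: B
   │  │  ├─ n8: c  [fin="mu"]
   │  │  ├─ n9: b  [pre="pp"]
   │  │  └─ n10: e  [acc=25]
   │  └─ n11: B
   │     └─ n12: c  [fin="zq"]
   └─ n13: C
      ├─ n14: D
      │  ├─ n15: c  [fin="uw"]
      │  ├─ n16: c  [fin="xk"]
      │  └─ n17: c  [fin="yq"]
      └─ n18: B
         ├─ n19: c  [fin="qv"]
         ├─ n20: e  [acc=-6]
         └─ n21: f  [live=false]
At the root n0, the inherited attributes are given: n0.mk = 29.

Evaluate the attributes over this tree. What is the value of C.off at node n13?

1. n0.mk = 29  [given at root]
2. n1.acc = 29  [terminal]
3. n2.fin = "uw"  ["uw"]
4. n2.tag = false  [false]
5. n3.mk = -2  [len(C₀.fin) - 4]
6. n4.fin = "yx"  ["yx"]
7. n4.off = 24  [24]
8. n5.live = false  [terminal]
9. n4.key = true  [f.live == false]
10. n4.hot = true  [f.live == false]
11. n3.acc = "vx"  ["vx"]
12. n3.lim = "mr"  ["mr"]
13. n6.fin = "mrn"  [S.lim ++ "n"]
14. n6.tag = false  [C₀.tag == true]
15. n7.off = 6  [len(C.fin) + 3]
16. n8.fin = "mu"  [terminal]
17. n9.pre = "pp"  [terminal]
18. n10.acc = 25  [terminal]
19. n7.lim = -9  [e.acc + B.off - 40]
20. n11.off = 25  [25]
21. n12.fin = "zq"  [terminal]
22. n11.lim = 3  [B.off * -2 + 53]
23. n6.off = 13  [B₁.lim + 10]
24. n13.fin = "wk"  ["wk"]
25. n13.tag = false  [C₁.off > 13]
26. n14.lim = 8  [len(C.fin) + 6]
27. n15.fin = "uw"  [terminal]
28. n16.fin = "xk"  [terminal]
29. n17.fin = "yq"  [terminal]
30. n14.fin = "yxk"  ["y" ++ c₁.fin]
31. n14.lab = 19  [D.lim + 11]
32. n18.off = 5  [D.lab * 2 - 33]
33. n19.fin = "qv"  [terminal]
34. n20.acc = -6  [terminal]
35. n21.live = false  [terminal]
36. n18.lim = 22  [(if f.live then B.off else e.acc) + 28]
37. n13.off = 30  [B.lim * -2 + 74]
38. n2.off = 13  [(if C₀.tag then C₁.off else C₂.off) - 17]
39. n0.acc = "xy"  ["xy"]
40. n0.lim = "qy"  ["qy"]

30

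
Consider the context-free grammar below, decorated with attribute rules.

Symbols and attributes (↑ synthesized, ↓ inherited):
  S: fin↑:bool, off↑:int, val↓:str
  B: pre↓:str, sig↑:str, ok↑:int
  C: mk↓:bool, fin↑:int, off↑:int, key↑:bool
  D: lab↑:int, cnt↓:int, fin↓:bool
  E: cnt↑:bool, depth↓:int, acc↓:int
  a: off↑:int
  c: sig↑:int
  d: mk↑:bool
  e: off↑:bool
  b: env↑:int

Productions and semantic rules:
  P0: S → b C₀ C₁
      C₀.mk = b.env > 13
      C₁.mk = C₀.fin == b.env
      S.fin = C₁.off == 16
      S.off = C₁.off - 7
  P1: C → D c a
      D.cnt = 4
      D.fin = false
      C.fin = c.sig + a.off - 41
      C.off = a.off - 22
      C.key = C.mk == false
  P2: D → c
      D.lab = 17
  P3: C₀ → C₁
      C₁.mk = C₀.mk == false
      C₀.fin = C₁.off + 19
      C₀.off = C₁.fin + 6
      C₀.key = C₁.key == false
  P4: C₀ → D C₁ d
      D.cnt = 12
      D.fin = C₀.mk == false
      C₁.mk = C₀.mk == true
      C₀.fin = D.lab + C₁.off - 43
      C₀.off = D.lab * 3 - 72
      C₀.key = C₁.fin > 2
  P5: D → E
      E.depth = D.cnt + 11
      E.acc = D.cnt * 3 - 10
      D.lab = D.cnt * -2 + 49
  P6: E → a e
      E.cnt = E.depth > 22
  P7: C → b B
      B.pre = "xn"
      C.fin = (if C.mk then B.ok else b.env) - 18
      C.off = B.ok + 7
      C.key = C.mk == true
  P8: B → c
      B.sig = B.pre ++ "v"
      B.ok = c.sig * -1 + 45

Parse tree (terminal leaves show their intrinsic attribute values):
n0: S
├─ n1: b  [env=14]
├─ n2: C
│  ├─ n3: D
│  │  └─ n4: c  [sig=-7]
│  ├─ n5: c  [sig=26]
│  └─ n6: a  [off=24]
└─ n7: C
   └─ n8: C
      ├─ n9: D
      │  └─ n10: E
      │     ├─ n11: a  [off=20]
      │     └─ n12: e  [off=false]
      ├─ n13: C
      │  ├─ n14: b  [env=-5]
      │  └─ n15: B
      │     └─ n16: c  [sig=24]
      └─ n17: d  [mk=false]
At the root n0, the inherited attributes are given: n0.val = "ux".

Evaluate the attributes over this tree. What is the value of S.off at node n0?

9

1. n0.val = "ux"  [given at root]
2. n1.env = 14  [terminal]
3. n2.mk = true  [b.env > 13]
4. n3.cnt = 4  [4]
5. n3.fin = false  [false]
6. n4.sig = -7  [terminal]
7. n3.lab = 17  [17]
8. n5.sig = 26  [terminal]
9. n6.off = 24  [terminal]
10. n2.fin = 9  [c.sig + a.off - 41]
11. n2.off = 2  [a.off - 22]
12. n2.key = false  [C.mk == false]
13. n7.mk = false  [C₀.fin == b.env]
14. n8.mk = true  [C₀.mk == false]
15. n9.cnt = 12  [12]
16. n9.fin = false  [C₀.mk == false]
17. n10.depth = 23  [D.cnt + 11]
18. n10.acc = 26  [D.cnt * 3 - 10]
19. n11.off = 20  [terminal]
20. n12.off = false  [terminal]
21. n10.cnt = true  [E.depth > 22]
22. n9.lab = 25  [D.cnt * -2 + 49]
23. n13.mk = true  [C₀.mk == true]
24. n14.env = -5  [terminal]
25. n15.pre = "xn"  ["xn"]
26. n16.sig = 24  [terminal]
27. n15.sig = "xnv"  [B.pre ++ "v"]
28. n15.ok = 21  [c.sig * -1 + 45]
29. n13.fin = 3  [(if C.mk then B.ok else b.env) - 18]
30. n13.off = 28  [B.ok + 7]
31. n13.key = true  [C.mk == true]
32. n17.mk = false  [terminal]
33. n8.fin = 10  [D.lab + C₁.off - 43]
34. n8.off = 3  [D.lab * 3 - 72]
35. n8.key = true  [C₁.fin > 2]
36. n7.fin = 22  [C₁.off + 19]
37. n7.off = 16  [C₁.fin + 6]
38. n7.key = false  [C₁.key == false]
39. n0.fin = true  [C₁.off == 16]
40. n0.off = 9  [C₁.off - 7]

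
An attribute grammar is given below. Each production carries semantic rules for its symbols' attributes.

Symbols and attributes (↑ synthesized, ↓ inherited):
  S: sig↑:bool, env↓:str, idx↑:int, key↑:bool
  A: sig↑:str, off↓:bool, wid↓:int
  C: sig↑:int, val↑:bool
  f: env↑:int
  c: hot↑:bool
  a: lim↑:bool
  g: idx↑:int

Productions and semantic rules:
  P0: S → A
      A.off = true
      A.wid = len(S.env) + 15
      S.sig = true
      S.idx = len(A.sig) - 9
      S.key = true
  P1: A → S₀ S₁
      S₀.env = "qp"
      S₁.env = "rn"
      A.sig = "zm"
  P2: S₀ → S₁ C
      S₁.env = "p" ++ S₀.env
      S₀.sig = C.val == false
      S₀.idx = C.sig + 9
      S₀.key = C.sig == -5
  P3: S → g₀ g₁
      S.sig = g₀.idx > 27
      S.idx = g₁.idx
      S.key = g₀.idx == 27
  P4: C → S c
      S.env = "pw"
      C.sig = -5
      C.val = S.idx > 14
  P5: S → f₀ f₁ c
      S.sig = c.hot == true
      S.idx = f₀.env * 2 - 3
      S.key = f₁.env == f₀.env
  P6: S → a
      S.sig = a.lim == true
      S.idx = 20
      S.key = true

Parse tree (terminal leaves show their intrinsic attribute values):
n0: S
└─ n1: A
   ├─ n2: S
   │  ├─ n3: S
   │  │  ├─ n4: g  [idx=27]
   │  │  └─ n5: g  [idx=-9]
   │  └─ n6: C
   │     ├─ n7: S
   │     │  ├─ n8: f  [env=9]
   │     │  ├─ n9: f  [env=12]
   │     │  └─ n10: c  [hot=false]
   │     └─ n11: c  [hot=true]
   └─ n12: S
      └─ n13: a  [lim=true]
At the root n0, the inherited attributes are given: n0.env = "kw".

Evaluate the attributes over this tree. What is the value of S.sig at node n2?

1. n0.env = "kw"  [given at root]
2. n1.off = true  [true]
3. n1.wid = 17  [len(S.env) + 15]
4. n2.env = "qp"  ["qp"]
5. n3.env = "pqp"  ["p" ++ S₀.env]
6. n4.idx = 27  [terminal]
7. n5.idx = -9  [terminal]
8. n3.sig = false  [g₀.idx > 27]
9. n3.idx = -9  [g₁.idx]
10. n3.key = true  [g₀.idx == 27]
11. n7.env = "pw"  ["pw"]
12. n8.env = 9  [terminal]
13. n9.env = 12  [terminal]
14. n10.hot = false  [terminal]
15. n7.sig = false  [c.hot == true]
16. n7.idx = 15  [f₀.env * 2 - 3]
17. n7.key = false  [f₁.env == f₀.env]
18. n11.hot = true  [terminal]
19. n6.sig = -5  [-5]
20. n6.val = true  [S.idx > 14]
21. n2.sig = false  [C.val == false]
22. n2.idx = 4  [C.sig + 9]
23. n2.key = true  [C.sig == -5]
24. n12.env = "rn"  ["rn"]
25. n13.lim = true  [terminal]
26. n12.sig = true  [a.lim == true]
27. n12.idx = 20  [20]
28. n12.key = true  [true]
29. n1.sig = "zm"  ["zm"]
30. n0.sig = true  [true]
31. n0.idx = -7  [len(A.sig) - 9]
32. n0.key = true  [true]

false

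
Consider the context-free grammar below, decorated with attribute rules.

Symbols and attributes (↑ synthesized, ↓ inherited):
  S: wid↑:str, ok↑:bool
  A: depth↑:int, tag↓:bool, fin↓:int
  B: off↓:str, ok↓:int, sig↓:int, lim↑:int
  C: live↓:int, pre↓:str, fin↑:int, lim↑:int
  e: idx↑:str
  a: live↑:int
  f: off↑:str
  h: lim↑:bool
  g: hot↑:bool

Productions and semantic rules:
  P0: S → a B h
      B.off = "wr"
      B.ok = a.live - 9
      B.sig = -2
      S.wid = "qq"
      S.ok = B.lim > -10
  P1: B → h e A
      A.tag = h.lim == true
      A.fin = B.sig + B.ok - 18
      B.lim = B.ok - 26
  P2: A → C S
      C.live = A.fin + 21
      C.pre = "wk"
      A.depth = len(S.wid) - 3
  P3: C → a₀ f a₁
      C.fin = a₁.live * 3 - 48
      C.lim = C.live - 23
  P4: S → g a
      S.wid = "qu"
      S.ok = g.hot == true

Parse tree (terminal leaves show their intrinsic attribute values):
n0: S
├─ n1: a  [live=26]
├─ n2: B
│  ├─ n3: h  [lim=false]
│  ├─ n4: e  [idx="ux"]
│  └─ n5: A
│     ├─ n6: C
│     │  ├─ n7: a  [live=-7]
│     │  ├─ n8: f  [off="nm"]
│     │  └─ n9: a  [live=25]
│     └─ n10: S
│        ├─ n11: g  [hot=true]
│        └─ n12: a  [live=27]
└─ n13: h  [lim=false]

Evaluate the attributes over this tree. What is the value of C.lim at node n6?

1. n1.live = 26  [terminal]
2. n2.off = "wr"  ["wr"]
3. n2.ok = 17  [a.live - 9]
4. n2.sig = -2  [-2]
5. n3.lim = false  [terminal]
6. n4.idx = "ux"  [terminal]
7. n5.tag = false  [h.lim == true]
8. n5.fin = -3  [B.sig + B.ok - 18]
9. n6.live = 18  [A.fin + 21]
10. n6.pre = "wk"  ["wk"]
11. n7.live = -7  [terminal]
12. n8.off = "nm"  [terminal]
13. n9.live = 25  [terminal]
14. n6.fin = 27  [a₁.live * 3 - 48]
15. n6.lim = -5  [C.live - 23]
16. n11.hot = true  [terminal]
17. n12.live = 27  [terminal]
18. n10.wid = "qu"  ["qu"]
19. n10.ok = true  [g.hot == true]
20. n5.depth = -1  [len(S.wid) - 3]
21. n2.lim = -9  [B.ok - 26]
22. n13.lim = false  [terminal]
23. n0.wid = "qq"  ["qq"]
24. n0.ok = true  [B.lim > -10]

-5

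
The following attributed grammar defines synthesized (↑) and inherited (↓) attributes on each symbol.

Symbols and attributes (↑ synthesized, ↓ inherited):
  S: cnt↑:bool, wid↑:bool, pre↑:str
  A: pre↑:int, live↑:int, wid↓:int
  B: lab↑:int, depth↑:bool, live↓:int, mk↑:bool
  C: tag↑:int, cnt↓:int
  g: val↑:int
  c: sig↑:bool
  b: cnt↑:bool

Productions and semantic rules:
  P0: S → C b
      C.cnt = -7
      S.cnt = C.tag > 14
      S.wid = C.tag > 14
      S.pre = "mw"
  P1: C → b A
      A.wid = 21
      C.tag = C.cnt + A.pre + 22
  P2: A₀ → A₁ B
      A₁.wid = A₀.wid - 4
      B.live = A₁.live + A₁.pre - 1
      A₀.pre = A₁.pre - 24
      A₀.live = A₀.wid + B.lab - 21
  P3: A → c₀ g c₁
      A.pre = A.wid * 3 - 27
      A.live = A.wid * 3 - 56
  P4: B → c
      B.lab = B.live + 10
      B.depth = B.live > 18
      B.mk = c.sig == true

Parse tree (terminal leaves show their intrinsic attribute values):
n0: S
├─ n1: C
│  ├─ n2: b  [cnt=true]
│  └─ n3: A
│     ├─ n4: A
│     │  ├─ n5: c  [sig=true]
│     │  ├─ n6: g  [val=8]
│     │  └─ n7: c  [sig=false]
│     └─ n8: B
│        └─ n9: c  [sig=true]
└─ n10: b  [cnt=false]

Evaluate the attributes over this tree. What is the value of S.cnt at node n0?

1. n1.cnt = -7  [-7]
2. n2.cnt = true  [terminal]
3. n3.wid = 21  [21]
4. n4.wid = 17  [A₀.wid - 4]
5. n5.sig = true  [terminal]
6. n6.val = 8  [terminal]
7. n7.sig = false  [terminal]
8. n4.pre = 24  [A.wid * 3 - 27]
9. n4.live = -5  [A.wid * 3 - 56]
10. n8.live = 18  [A₁.live + A₁.pre - 1]
11. n9.sig = true  [terminal]
12. n8.lab = 28  [B.live + 10]
13. n8.depth = false  [B.live > 18]
14. n8.mk = true  [c.sig == true]
15. n3.pre = 0  [A₁.pre - 24]
16. n3.live = 28  [A₀.wid + B.lab - 21]
17. n1.tag = 15  [C.cnt + A.pre + 22]
18. n10.cnt = false  [terminal]
19. n0.cnt = true  [C.tag > 14]
20. n0.wid = true  [C.tag > 14]
21. n0.pre = "mw"  ["mw"]

true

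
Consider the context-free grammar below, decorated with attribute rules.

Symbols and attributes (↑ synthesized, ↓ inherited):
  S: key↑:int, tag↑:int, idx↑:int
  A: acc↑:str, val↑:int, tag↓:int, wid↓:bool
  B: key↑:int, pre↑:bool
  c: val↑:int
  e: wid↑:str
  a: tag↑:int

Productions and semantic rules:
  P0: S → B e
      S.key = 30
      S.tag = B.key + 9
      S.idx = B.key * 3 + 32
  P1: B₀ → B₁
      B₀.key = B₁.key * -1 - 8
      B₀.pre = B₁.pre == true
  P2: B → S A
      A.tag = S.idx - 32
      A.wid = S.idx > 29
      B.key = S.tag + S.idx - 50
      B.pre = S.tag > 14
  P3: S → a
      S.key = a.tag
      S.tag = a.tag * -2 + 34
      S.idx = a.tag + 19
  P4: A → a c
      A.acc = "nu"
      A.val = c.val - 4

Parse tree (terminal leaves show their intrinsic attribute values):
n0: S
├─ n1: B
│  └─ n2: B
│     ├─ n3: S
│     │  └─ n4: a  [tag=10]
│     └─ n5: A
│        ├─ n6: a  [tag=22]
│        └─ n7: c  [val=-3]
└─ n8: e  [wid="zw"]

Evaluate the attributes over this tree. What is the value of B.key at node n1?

1. n4.tag = 10  [terminal]
2. n3.key = 10  [a.tag]
3. n3.tag = 14  [a.tag * -2 + 34]
4. n3.idx = 29  [a.tag + 19]
5. n5.tag = -3  [S.idx - 32]
6. n5.wid = false  [S.idx > 29]
7. n6.tag = 22  [terminal]
8. n7.val = -3  [terminal]
9. n5.acc = "nu"  ["nu"]
10. n5.val = -7  [c.val - 4]
11. n2.key = -7  [S.tag + S.idx - 50]
12. n2.pre = false  [S.tag > 14]
13. n1.key = -1  [B₁.key * -1 - 8]
14. n1.pre = false  [B₁.pre == true]
15. n8.wid = "zw"  [terminal]
16. n0.key = 30  [30]
17. n0.tag = 8  [B.key + 9]
18. n0.idx = 29  [B.key * 3 + 32]

-1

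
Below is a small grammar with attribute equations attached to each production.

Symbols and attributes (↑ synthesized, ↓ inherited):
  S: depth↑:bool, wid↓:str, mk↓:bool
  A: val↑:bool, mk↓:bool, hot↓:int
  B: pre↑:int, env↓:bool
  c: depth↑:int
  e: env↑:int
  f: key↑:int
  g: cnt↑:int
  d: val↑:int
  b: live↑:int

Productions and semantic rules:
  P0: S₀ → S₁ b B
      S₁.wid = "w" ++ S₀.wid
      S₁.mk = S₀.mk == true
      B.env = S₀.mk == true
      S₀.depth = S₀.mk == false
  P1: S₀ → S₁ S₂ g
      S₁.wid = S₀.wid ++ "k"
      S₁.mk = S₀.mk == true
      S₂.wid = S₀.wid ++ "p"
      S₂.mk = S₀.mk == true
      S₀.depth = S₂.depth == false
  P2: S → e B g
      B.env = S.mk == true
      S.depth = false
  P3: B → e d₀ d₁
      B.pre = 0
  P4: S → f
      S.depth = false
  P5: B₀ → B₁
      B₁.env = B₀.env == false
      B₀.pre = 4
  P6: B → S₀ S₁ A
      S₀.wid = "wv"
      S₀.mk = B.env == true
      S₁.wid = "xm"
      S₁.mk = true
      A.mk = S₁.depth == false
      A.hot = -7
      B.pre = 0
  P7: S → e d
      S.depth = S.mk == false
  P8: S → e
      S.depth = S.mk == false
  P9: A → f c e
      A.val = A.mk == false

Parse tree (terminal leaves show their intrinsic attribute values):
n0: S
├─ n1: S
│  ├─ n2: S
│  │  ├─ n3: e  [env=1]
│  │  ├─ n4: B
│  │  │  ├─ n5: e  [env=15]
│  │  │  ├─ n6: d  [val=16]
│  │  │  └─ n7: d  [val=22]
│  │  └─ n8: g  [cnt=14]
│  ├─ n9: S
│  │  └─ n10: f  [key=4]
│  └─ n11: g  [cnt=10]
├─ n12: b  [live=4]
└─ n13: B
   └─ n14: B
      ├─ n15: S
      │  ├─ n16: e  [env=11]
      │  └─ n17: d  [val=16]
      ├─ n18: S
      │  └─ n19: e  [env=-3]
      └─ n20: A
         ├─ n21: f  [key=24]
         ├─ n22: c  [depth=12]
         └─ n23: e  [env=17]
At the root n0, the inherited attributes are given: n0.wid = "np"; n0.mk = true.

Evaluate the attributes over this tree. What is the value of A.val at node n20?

false

1. n0.wid = "np"  [given at root]
2. n0.mk = true  [given at root]
3. n1.wid = "wnp"  ["w" ++ S₀.wid]
4. n1.mk = true  [S₀.mk == true]
5. n2.wid = "wnpk"  [S₀.wid ++ "k"]
6. n2.mk = true  [S₀.mk == true]
7. n3.env = 1  [terminal]
8. n4.env = true  [S.mk == true]
9. n5.env = 15  [terminal]
10. n6.val = 16  [terminal]
11. n7.val = 22  [terminal]
12. n4.pre = 0  [0]
13. n8.cnt = 14  [terminal]
14. n2.depth = false  [false]
15. n9.wid = "wnpp"  [S₀.wid ++ "p"]
16. n9.mk = true  [S₀.mk == true]
17. n10.key = 4  [terminal]
18. n9.depth = false  [false]
19. n11.cnt = 10  [terminal]
20. n1.depth = true  [S₂.depth == false]
21. n12.live = 4  [terminal]
22. n13.env = true  [S₀.mk == true]
23. n14.env = false  [B₀.env == false]
24. n15.wid = "wv"  ["wv"]
25. n15.mk = false  [B.env == true]
26. n16.env = 11  [terminal]
27. n17.val = 16  [terminal]
28. n15.depth = true  [S.mk == false]
29. n18.wid = "xm"  ["xm"]
30. n18.mk = true  [true]
31. n19.env = -3  [terminal]
32. n18.depth = false  [S.mk == false]
33. n20.mk = true  [S₁.depth == false]
34. n20.hot = -7  [-7]
35. n21.key = 24  [terminal]
36. n22.depth = 12  [terminal]
37. n23.env = 17  [terminal]
38. n20.val = false  [A.mk == false]
39. n14.pre = 0  [0]
40. n13.pre = 4  [4]
41. n0.depth = false  [S₀.mk == false]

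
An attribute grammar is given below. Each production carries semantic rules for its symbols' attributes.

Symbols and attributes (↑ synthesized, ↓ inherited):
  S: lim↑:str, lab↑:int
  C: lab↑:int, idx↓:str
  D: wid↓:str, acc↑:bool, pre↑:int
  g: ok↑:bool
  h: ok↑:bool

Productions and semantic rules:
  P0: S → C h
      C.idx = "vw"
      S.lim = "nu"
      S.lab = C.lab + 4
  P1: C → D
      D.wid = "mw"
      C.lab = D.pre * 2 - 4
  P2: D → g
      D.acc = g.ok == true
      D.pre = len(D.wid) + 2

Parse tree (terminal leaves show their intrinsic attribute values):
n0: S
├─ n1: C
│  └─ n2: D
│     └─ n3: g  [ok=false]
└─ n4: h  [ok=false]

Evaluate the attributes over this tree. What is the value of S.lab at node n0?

8

1. n1.idx = "vw"  ["vw"]
2. n2.wid = "mw"  ["mw"]
3. n3.ok = false  [terminal]
4. n2.acc = false  [g.ok == true]
5. n2.pre = 4  [len(D.wid) + 2]
6. n1.lab = 4  [D.pre * 2 - 4]
7. n4.ok = false  [terminal]
8. n0.lim = "nu"  ["nu"]
9. n0.lab = 8  [C.lab + 4]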